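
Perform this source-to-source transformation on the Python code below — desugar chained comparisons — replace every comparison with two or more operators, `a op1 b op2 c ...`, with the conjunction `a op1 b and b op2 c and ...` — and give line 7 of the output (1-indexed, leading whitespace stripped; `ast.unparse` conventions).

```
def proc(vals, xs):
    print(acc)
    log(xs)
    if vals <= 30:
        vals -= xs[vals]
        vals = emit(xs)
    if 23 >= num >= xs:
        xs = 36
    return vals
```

if 23 >= num and num >= xs:

Transformed code:
def proc(vals, xs):
    print(acc)
    log(xs)
    if vals <= 30:
        vals -= xs[vals]
        vals = emit(xs)
    if 23 >= num and num >= xs:
        xs = 36
    return vals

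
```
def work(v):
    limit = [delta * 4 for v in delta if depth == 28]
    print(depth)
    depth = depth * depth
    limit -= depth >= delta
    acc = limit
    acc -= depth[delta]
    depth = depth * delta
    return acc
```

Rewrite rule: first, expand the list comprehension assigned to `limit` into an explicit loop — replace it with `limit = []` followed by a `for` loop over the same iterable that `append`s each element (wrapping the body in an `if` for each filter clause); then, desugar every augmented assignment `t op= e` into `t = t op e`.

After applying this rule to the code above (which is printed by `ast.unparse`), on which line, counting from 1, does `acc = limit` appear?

9

Transformed code:
def work(v):
    limit = []
    for v in delta:
        if depth == 28:
            limit.append(delta * 4)
    print(depth)
    depth = depth * depth
    limit = limit - (depth >= delta)
    acc = limit
    acc = acc - depth[delta]
    depth = depth * delta
    return acc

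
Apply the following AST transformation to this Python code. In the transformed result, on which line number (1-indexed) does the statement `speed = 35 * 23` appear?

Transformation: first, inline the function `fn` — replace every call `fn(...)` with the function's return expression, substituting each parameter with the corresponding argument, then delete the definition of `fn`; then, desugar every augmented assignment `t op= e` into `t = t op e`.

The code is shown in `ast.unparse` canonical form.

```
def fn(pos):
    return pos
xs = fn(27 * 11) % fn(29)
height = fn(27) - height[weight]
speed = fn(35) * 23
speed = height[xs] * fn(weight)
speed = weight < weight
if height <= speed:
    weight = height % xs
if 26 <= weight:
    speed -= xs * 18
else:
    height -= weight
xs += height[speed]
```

3

Transformed code:
xs = 27 * 11 % 29
height = 27 - height[weight]
speed = 35 * 23
speed = height[xs] * weight
speed = weight < weight
if height <= speed:
    weight = height % xs
if 26 <= weight:
    speed = speed - xs * 18
else:
    height = height - weight
xs = xs + height[speed]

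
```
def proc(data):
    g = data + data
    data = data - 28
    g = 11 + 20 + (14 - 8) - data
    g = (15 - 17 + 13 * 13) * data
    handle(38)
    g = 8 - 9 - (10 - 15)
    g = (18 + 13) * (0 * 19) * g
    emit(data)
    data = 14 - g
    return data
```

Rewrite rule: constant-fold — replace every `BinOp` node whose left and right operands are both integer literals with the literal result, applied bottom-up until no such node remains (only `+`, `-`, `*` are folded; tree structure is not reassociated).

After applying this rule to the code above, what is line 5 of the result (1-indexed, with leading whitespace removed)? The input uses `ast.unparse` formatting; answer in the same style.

g = 167 * data

Transformed code:
def proc(data):
    g = data + data
    data = data - 28
    g = 37 - data
    g = 167 * data
    handle(38)
    g = 4
    g = 0 * g
    emit(data)
    data = 14 - g
    return data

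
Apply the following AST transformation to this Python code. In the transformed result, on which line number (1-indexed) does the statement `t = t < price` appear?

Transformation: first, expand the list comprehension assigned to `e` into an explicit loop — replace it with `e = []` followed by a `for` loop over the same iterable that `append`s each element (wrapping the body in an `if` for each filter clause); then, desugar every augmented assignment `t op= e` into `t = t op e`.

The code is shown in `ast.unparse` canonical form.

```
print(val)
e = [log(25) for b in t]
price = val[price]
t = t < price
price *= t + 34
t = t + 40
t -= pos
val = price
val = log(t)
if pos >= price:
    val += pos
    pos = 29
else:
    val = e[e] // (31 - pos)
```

Transformed code:
print(val)
e = []
for b in t:
    e.append(log(25))
price = val[price]
t = t < price
price = price * (t + 34)
t = t + 40
t = t - pos
val = price
val = log(t)
if pos >= price:
    val = val + pos
    pos = 29
else:
    val = e[e] // (31 - pos)

6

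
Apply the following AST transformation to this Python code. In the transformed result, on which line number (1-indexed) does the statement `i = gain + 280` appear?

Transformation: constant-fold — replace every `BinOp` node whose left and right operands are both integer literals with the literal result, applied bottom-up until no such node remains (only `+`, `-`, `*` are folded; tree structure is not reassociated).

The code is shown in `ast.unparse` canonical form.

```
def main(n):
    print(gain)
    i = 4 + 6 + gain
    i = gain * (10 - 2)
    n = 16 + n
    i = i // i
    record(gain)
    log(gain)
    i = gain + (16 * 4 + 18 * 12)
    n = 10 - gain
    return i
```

9

Transformed code:
def main(n):
    print(gain)
    i = 10 + gain
    i = gain * 8
    n = 16 + n
    i = i // i
    record(gain)
    log(gain)
    i = gain + 280
    n = 10 - gain
    return i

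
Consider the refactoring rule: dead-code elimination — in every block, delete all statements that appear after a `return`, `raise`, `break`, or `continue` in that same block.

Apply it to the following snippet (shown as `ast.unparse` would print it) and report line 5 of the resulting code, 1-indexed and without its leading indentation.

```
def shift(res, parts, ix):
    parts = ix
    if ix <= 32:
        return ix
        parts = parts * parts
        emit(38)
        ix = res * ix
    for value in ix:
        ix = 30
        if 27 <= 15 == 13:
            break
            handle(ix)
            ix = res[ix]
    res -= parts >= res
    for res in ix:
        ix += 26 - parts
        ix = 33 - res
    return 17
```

Transformed code:
def shift(res, parts, ix):
    parts = ix
    if ix <= 32:
        return ix
    for value in ix:
        ix = 30
        if 27 <= 15 == 13:
            break
    res -= parts >= res
    for res in ix:
        ix += 26 - parts
        ix = 33 - res
    return 17

for value in ix:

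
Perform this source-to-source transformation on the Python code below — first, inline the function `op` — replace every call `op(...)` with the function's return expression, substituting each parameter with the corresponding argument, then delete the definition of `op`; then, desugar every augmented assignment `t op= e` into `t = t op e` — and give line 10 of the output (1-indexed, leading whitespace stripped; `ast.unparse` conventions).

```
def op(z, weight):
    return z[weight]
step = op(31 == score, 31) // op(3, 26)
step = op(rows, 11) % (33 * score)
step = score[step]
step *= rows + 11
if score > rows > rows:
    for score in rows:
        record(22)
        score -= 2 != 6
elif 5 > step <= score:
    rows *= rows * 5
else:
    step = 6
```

rows = rows * (rows * 5)

Transformed code:
step = (31 == score)[31] // 3[26]
step = rows[11] % (33 * score)
step = score[step]
step = step * (rows + 11)
if score > rows > rows:
    for score in rows:
        record(22)
        score = score - (2 != 6)
elif 5 > step <= score:
    rows = rows * (rows * 5)
else:
    step = 6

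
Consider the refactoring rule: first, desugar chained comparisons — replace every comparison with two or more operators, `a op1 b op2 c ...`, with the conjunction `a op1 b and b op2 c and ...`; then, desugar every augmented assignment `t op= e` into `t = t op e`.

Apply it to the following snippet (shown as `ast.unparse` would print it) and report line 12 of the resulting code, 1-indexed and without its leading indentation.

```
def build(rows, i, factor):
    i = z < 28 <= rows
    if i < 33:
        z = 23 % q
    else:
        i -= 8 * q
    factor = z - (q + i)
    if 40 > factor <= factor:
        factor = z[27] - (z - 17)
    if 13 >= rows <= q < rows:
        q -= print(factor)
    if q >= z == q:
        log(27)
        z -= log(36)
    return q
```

if q >= z and z == q:

Transformed code:
def build(rows, i, factor):
    i = z < 28 and 28 <= rows
    if i < 33:
        z = 23 % q
    else:
        i = i - 8 * q
    factor = z - (q + i)
    if 40 > factor and factor <= factor:
        factor = z[27] - (z - 17)
    if 13 >= rows and rows <= q and (q < rows):
        q = q - print(factor)
    if q >= z and z == q:
        log(27)
        z = z - log(36)
    return q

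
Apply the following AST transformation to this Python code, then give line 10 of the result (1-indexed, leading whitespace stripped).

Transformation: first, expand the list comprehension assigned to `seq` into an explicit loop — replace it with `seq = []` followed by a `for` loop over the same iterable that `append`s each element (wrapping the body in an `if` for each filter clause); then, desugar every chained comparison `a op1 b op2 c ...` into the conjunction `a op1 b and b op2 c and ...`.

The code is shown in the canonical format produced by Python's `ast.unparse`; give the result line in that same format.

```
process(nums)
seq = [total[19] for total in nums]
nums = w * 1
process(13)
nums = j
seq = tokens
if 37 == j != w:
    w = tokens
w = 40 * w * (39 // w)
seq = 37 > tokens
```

w = tokens

Transformed code:
process(nums)
seq = []
for total in nums:
    seq.append(total[19])
nums = w * 1
process(13)
nums = j
seq = tokens
if 37 == j and j != w:
    w = tokens
w = 40 * w * (39 // w)
seq = 37 > tokens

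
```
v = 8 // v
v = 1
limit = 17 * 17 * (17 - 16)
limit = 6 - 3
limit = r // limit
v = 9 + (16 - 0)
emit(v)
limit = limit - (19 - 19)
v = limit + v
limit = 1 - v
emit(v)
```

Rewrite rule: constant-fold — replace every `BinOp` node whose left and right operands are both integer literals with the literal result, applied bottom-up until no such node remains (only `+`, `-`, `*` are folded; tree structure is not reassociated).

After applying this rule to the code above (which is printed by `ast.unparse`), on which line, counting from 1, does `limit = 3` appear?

4

Transformed code:
v = 8 // v
v = 1
limit = 289
limit = 3
limit = r // limit
v = 25
emit(v)
limit = limit - 0
v = limit + v
limit = 1 - v
emit(v)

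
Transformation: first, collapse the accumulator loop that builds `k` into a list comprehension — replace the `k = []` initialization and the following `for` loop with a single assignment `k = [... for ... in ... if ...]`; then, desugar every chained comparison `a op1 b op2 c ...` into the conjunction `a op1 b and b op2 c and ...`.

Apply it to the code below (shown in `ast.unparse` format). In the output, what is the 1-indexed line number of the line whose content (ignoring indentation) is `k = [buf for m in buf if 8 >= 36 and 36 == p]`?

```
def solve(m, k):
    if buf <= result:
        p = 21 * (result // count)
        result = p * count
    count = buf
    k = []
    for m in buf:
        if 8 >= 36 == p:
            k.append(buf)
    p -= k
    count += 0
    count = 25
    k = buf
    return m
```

6

Transformed code:
def solve(m, k):
    if buf <= result:
        p = 21 * (result // count)
        result = p * count
    count = buf
    k = [buf for m in buf if 8 >= 36 and 36 == p]
    p -= k
    count += 0
    count = 25
    k = buf
    return m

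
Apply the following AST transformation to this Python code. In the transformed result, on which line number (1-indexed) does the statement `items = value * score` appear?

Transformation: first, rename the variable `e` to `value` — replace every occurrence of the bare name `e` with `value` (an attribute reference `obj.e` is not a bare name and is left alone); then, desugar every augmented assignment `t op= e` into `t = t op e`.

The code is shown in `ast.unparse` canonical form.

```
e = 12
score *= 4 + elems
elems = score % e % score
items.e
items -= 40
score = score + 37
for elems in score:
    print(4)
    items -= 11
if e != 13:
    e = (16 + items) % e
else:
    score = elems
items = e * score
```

Transformed code:
value = 12
score = score * (4 + elems)
elems = score % value % score
items.e
items = items - 40
score = score + 37
for elems in score:
    print(4)
    items = items - 11
if value != 13:
    value = (16 + items) % value
else:
    score = elems
items = value * score

14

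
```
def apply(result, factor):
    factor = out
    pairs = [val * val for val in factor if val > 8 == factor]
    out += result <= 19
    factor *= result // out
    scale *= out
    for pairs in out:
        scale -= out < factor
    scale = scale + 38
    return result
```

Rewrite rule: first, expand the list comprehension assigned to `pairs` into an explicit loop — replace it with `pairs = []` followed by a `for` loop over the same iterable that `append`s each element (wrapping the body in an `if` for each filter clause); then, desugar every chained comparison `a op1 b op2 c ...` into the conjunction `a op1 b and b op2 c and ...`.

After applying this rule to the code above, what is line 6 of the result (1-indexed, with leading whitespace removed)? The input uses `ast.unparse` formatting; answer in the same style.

Transformed code:
def apply(result, factor):
    factor = out
    pairs = []
    for val in factor:
        if val > 8 and 8 == factor:
            pairs.append(val * val)
    out += result <= 19
    factor *= result // out
    scale *= out
    for pairs in out:
        scale -= out < factor
    scale = scale + 38
    return result

pairs.append(val * val)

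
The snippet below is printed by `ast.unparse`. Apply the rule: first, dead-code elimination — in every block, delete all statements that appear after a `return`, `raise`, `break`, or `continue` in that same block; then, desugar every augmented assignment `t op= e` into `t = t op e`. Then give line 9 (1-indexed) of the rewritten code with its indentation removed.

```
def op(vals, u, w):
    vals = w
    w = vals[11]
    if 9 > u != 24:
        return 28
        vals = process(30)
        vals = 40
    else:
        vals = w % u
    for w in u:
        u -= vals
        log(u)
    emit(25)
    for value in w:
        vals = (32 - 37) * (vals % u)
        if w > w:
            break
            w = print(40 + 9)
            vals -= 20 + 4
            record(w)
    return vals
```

Transformed code:
def op(vals, u, w):
    vals = w
    w = vals[11]
    if 9 > u != 24:
        return 28
    else:
        vals = w % u
    for w in u:
        u = u - vals
        log(u)
    emit(25)
    for value in w:
        vals = (32 - 37) * (vals % u)
        if w > w:
            break
    return vals

u = u - vals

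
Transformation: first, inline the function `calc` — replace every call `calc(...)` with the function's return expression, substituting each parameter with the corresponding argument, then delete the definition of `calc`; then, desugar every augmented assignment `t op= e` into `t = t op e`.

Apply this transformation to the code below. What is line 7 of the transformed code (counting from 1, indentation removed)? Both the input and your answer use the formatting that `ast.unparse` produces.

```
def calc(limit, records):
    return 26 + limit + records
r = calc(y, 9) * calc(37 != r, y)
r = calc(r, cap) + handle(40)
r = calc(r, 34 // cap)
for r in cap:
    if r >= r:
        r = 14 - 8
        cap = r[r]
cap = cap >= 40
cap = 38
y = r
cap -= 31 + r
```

cap = r[r]

Transformed code:
r = (26 + y + 9) * (26 + (37 != r) + y)
r = 26 + r + cap + handle(40)
r = 26 + r + 34 // cap
for r in cap:
    if r >= r:
        r = 14 - 8
        cap = r[r]
cap = cap >= 40
cap = 38
y = r
cap = cap - (31 + r)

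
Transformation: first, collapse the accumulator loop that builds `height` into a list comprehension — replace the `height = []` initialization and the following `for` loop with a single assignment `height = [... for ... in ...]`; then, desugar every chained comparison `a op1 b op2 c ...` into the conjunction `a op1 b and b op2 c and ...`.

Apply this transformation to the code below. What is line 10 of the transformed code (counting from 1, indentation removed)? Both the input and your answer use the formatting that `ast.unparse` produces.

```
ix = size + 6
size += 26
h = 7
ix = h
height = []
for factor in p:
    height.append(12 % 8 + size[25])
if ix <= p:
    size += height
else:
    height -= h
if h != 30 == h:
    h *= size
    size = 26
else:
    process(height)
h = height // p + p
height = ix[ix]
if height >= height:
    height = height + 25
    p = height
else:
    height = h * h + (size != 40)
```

Transformed code:
ix = size + 6
size += 26
h = 7
ix = h
height = [12 % 8 + size[25] for factor in p]
if ix <= p:
    size += height
else:
    height -= h
if h != 30 and 30 == h:
    h *= size
    size = 26
else:
    process(height)
h = height // p + p
height = ix[ix]
if height >= height:
    height = height + 25
    p = height
else:
    height = h * h + (size != 40)

if h != 30 and 30 == h:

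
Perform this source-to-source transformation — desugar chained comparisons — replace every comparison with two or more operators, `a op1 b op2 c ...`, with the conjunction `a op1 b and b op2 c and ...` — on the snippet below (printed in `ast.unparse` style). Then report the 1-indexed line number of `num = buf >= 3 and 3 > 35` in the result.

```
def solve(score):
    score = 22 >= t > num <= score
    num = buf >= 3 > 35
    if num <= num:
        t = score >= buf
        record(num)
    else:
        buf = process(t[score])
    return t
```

Transformed code:
def solve(score):
    score = 22 >= t and t > num and (num <= score)
    num = buf >= 3 and 3 > 35
    if num <= num:
        t = score >= buf
        record(num)
    else:
        buf = process(t[score])
    return t

3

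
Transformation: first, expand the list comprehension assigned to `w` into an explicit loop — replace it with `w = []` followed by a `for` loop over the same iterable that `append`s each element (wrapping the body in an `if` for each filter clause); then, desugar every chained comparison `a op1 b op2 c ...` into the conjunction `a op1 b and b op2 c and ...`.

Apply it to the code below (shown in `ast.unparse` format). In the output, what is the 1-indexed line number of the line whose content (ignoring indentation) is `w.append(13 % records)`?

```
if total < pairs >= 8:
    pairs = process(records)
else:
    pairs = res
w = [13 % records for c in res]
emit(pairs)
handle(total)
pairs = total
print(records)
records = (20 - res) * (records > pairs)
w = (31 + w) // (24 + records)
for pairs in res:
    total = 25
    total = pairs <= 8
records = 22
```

7

Transformed code:
if total < pairs and pairs >= 8:
    pairs = process(records)
else:
    pairs = res
w = []
for c in res:
    w.append(13 % records)
emit(pairs)
handle(total)
pairs = total
print(records)
records = (20 - res) * (records > pairs)
w = (31 + w) // (24 + records)
for pairs in res:
    total = 25
    total = pairs <= 8
records = 22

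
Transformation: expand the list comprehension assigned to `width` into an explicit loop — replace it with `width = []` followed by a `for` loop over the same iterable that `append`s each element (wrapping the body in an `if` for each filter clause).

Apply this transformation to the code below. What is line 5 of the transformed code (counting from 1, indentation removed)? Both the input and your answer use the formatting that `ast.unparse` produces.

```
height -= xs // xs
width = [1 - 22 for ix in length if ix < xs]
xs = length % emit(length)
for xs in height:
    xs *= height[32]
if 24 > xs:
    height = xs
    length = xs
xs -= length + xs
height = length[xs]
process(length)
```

width.append(1 - 22)

Transformed code:
height -= xs // xs
width = []
for ix in length:
    if ix < xs:
        width.append(1 - 22)
xs = length % emit(length)
for xs in height:
    xs *= height[32]
if 24 > xs:
    height = xs
    length = xs
xs -= length + xs
height = length[xs]
process(length)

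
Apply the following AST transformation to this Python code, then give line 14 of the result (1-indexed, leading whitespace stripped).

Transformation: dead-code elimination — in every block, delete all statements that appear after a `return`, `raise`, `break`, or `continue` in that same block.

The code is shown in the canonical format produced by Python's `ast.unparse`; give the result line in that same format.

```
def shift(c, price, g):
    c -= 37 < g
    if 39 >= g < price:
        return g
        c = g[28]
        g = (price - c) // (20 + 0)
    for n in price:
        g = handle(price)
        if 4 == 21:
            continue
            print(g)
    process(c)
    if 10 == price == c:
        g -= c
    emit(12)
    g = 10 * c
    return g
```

Transformed code:
def shift(c, price, g):
    c -= 37 < g
    if 39 >= g < price:
        return g
    for n in price:
        g = handle(price)
        if 4 == 21:
            continue
    process(c)
    if 10 == price == c:
        g -= c
    emit(12)
    g = 10 * c
    return g

return g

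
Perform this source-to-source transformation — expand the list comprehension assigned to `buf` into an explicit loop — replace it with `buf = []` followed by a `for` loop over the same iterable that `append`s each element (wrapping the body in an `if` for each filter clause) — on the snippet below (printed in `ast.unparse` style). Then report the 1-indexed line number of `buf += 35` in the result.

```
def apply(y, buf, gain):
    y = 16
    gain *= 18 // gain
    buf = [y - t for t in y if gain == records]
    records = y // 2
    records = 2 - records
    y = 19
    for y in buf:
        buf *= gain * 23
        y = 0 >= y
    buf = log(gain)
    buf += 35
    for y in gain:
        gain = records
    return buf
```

15

Transformed code:
def apply(y, buf, gain):
    y = 16
    gain *= 18 // gain
    buf = []
    for t in y:
        if gain == records:
            buf.append(y - t)
    records = y // 2
    records = 2 - records
    y = 19
    for y in buf:
        buf *= gain * 23
        y = 0 >= y
    buf = log(gain)
    buf += 35
    for y in gain:
        gain = records
    return buf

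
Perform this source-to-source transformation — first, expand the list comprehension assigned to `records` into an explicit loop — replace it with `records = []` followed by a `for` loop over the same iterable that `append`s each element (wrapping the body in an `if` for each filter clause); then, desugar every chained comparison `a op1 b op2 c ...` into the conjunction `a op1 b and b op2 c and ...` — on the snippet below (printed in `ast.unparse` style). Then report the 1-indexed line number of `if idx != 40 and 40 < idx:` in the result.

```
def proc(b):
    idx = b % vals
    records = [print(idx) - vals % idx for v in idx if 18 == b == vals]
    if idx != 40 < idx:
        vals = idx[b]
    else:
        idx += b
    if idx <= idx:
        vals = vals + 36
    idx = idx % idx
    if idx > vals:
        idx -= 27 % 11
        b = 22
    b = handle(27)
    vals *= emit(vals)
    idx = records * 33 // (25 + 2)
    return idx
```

7

Transformed code:
def proc(b):
    idx = b % vals
    records = []
    for v in idx:
        if 18 == b and b == vals:
            records.append(print(idx) - vals % idx)
    if idx != 40 and 40 < idx:
        vals = idx[b]
    else:
        idx += b
    if idx <= idx:
        vals = vals + 36
    idx = idx % idx
    if idx > vals:
        idx -= 27 % 11
        b = 22
    b = handle(27)
    vals *= emit(vals)
    idx = records * 33 // (25 + 2)
    return idx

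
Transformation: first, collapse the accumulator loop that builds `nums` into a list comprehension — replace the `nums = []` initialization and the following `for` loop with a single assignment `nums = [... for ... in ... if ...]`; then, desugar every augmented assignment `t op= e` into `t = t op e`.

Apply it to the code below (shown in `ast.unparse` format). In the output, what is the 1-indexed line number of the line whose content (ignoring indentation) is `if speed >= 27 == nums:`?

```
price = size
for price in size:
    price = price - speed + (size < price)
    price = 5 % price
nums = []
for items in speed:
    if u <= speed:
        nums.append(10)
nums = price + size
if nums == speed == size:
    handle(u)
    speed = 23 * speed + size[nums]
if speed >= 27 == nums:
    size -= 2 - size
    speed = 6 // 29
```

10

Transformed code:
price = size
for price in size:
    price = price - speed + (size < price)
    price = 5 % price
nums = [10 for items in speed if u <= speed]
nums = price + size
if nums == speed == size:
    handle(u)
    speed = 23 * speed + size[nums]
if speed >= 27 == nums:
    size = size - (2 - size)
    speed = 6 // 29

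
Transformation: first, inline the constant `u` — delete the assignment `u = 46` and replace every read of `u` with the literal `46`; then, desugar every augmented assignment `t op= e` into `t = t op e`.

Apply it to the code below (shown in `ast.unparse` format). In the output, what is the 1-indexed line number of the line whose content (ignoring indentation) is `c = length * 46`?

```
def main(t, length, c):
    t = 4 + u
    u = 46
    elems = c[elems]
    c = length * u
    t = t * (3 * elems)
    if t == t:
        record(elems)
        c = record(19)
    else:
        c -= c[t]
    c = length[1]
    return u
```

Transformed code:
def main(t, length, c):
    t = 4 + 46
    elems = c[elems]
    c = length * 46
    t = t * (3 * elems)
    if t == t:
        record(elems)
        c = record(19)
    else:
        c = c - c[t]
    c = length[1]
    return 46

4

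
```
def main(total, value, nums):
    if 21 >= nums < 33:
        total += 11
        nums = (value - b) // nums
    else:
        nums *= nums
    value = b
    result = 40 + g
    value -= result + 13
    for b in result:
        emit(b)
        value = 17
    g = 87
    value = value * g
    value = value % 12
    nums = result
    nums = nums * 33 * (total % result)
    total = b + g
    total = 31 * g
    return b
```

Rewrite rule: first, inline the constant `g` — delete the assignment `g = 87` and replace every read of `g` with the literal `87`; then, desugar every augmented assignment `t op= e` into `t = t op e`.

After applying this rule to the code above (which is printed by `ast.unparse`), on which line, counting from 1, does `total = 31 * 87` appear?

Transformed code:
def main(total, value, nums):
    if 21 >= nums < 33:
        total = total + 11
        nums = (value - b) // nums
    else:
        nums = nums * nums
    value = b
    result = 40 + 87
    value = value - (result + 13)
    for b in result:
        emit(b)
        value = 17
    value = value * 87
    value = value % 12
    nums = result
    nums = nums * 33 * (total % result)
    total = b + 87
    total = 31 * 87
    return b

18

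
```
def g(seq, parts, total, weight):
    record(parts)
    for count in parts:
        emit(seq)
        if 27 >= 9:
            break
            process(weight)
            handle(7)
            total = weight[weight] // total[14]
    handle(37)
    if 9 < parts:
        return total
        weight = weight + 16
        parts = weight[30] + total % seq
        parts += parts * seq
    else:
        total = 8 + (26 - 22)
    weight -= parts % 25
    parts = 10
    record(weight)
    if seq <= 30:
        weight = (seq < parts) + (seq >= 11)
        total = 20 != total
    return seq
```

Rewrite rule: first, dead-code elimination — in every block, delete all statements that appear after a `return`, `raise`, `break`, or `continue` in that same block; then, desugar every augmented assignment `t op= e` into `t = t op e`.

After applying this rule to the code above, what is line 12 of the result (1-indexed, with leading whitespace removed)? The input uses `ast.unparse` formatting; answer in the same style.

Transformed code:
def g(seq, parts, total, weight):
    record(parts)
    for count in parts:
        emit(seq)
        if 27 >= 9:
            break
    handle(37)
    if 9 < parts:
        return total
    else:
        total = 8 + (26 - 22)
    weight = weight - parts % 25
    parts = 10
    record(weight)
    if seq <= 30:
        weight = (seq < parts) + (seq >= 11)
        total = 20 != total
    return seq

weight = weight - parts % 25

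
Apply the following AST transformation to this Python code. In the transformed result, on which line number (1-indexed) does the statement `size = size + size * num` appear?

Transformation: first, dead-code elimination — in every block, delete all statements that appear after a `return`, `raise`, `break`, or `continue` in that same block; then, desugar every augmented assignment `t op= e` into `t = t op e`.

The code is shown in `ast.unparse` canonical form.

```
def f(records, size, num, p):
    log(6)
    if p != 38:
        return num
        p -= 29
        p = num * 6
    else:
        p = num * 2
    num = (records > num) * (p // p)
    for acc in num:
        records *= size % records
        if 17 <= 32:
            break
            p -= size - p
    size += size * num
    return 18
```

Transformed code:
def f(records, size, num, p):
    log(6)
    if p != 38:
        return num
    else:
        p = num * 2
    num = (records > num) * (p // p)
    for acc in num:
        records = records * (size % records)
        if 17 <= 32:
            break
    size = size + size * num
    return 18

12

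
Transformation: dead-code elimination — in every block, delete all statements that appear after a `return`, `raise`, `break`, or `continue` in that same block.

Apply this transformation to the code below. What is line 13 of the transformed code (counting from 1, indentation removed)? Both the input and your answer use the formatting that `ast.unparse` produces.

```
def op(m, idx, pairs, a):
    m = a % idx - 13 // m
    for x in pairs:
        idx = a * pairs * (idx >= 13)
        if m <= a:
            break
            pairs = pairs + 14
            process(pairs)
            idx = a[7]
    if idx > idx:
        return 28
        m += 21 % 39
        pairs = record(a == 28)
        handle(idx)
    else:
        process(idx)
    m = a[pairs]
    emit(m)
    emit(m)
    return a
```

Transformed code:
def op(m, idx, pairs, a):
    m = a % idx - 13 // m
    for x in pairs:
        idx = a * pairs * (idx >= 13)
        if m <= a:
            break
    if idx > idx:
        return 28
    else:
        process(idx)
    m = a[pairs]
    emit(m)
    emit(m)
    return a

emit(m)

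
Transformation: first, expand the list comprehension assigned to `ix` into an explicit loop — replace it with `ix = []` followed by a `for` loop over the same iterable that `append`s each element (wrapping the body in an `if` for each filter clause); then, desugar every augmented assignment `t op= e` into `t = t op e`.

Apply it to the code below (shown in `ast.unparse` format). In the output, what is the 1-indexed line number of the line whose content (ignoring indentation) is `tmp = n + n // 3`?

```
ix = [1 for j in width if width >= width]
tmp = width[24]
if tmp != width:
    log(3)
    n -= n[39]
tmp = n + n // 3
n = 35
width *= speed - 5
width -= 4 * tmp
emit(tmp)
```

Transformed code:
ix = []
for j in width:
    if width >= width:
        ix.append(1)
tmp = width[24]
if tmp != width:
    log(3)
    n = n - n[39]
tmp = n + n // 3
n = 35
width = width * (speed - 5)
width = width - 4 * tmp
emit(tmp)

9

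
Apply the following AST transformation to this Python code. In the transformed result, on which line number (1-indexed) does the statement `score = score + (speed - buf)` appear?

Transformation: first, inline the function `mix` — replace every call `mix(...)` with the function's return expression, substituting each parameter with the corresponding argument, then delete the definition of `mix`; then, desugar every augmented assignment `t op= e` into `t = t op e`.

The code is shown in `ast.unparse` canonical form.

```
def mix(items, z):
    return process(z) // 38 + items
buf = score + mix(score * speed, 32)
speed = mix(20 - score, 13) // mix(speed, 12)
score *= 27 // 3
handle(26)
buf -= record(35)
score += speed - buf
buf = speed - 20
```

6

Transformed code:
buf = score + (process(32) // 38 + score * speed)
speed = (process(13) // 38 + (20 - score)) // (process(12) // 38 + speed)
score = score * (27 // 3)
handle(26)
buf = buf - record(35)
score = score + (speed - buf)
buf = speed - 20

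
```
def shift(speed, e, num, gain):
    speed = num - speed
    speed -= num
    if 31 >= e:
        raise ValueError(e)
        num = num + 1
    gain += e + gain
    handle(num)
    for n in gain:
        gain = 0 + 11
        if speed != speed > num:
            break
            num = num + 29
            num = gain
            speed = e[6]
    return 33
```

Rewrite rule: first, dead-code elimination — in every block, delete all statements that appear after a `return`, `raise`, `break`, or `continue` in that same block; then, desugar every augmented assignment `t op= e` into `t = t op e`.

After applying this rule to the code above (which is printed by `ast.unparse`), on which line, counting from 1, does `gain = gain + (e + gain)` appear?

6

Transformed code:
def shift(speed, e, num, gain):
    speed = num - speed
    speed = speed - num
    if 31 >= e:
        raise ValueError(e)
    gain = gain + (e + gain)
    handle(num)
    for n in gain:
        gain = 0 + 11
        if speed != speed > num:
            break
    return 33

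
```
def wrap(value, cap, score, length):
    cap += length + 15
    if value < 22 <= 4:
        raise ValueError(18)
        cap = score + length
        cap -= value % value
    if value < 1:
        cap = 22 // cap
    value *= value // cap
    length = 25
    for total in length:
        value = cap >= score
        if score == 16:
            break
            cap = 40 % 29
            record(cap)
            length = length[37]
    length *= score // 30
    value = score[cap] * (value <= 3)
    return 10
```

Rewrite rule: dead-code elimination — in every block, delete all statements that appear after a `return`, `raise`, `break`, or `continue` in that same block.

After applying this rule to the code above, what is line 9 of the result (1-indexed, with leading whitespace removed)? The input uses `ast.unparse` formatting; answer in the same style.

Transformed code:
def wrap(value, cap, score, length):
    cap += length + 15
    if value < 22 <= 4:
        raise ValueError(18)
    if value < 1:
        cap = 22 // cap
    value *= value // cap
    length = 25
    for total in length:
        value = cap >= score
        if score == 16:
            break
    length *= score // 30
    value = score[cap] * (value <= 3)
    return 10

for total in length:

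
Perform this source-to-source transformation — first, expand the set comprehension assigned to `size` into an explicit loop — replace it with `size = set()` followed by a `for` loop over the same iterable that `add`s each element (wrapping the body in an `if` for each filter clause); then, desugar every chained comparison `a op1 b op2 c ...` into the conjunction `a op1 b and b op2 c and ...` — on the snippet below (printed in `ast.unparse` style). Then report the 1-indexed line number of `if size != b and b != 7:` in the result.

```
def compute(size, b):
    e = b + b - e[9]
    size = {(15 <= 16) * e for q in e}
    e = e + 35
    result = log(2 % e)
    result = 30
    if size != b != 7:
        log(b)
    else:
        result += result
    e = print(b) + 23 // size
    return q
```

9

Transformed code:
def compute(size, b):
    e = b + b - e[9]
    size = set()
    for q in e:
        size.add((15 <= 16) * e)
    e = e + 35
    result = log(2 % e)
    result = 30
    if size != b and b != 7:
        log(b)
    else:
        result += result
    e = print(b) + 23 // size
    return q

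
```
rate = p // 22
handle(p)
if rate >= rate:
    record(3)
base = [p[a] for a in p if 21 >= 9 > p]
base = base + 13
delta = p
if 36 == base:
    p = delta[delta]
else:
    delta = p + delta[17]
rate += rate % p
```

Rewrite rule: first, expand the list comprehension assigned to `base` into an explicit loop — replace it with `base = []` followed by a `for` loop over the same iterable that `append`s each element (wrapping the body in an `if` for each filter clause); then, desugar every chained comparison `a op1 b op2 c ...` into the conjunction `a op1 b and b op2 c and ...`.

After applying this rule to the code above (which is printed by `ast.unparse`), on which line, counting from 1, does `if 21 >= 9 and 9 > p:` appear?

Transformed code:
rate = p // 22
handle(p)
if rate >= rate:
    record(3)
base = []
for a in p:
    if 21 >= 9 and 9 > p:
        base.append(p[a])
base = base + 13
delta = p
if 36 == base:
    p = delta[delta]
else:
    delta = p + delta[17]
rate += rate % p

7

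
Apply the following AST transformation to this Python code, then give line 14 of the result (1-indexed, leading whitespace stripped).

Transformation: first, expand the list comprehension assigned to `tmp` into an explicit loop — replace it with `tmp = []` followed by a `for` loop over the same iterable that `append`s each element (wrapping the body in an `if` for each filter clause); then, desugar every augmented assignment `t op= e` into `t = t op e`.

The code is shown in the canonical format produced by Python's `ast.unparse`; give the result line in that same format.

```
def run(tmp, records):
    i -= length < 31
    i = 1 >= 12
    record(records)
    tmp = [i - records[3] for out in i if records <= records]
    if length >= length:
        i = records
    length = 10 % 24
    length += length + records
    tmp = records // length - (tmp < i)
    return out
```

return out

Transformed code:
def run(tmp, records):
    i = i - (length < 31)
    i = 1 >= 12
    record(records)
    tmp = []
    for out in i:
        if records <= records:
            tmp.append(i - records[3])
    if length >= length:
        i = records
    length = 10 % 24
    length = length + (length + records)
    tmp = records // length - (tmp < i)
    return out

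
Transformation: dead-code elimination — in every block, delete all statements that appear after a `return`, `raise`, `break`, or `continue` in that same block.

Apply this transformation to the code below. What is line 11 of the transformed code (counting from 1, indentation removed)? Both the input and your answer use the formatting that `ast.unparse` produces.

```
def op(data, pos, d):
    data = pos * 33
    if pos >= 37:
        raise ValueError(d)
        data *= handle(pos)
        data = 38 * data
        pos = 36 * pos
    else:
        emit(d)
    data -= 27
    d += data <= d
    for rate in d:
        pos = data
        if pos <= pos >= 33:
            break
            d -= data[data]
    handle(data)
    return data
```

if pos <= pos >= 33:

Transformed code:
def op(data, pos, d):
    data = pos * 33
    if pos >= 37:
        raise ValueError(d)
    else:
        emit(d)
    data -= 27
    d += data <= d
    for rate in d:
        pos = data
        if pos <= pos >= 33:
            break
    handle(data)
    return data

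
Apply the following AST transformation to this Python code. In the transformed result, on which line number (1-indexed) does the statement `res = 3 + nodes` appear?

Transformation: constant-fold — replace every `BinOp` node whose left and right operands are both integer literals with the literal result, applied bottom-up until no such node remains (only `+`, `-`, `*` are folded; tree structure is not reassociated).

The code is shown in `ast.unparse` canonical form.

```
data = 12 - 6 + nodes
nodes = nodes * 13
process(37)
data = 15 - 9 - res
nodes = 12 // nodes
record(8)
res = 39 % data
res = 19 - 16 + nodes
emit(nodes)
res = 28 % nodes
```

Transformed code:
data = 6 + nodes
nodes = nodes * 13
process(37)
data = 6 - res
nodes = 12 // nodes
record(8)
res = 39 % data
res = 3 + nodes
emit(nodes)
res = 28 % nodes

8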